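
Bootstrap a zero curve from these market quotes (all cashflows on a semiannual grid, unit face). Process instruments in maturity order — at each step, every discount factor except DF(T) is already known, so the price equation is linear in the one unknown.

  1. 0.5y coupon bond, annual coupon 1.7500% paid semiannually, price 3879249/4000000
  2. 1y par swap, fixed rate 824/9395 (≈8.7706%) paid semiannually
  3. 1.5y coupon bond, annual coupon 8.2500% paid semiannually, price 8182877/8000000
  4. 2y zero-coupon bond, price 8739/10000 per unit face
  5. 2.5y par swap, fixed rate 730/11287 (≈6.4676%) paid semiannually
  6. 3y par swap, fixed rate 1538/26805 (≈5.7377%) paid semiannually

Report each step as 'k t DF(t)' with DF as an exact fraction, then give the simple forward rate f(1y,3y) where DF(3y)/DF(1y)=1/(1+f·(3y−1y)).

step 1 [0.5y] bond c/2=7/800: DF=(3879249/4000000 − 7/800·(0))/(1+7/800) = 4807/5000 ≈ 0.961400
step 2 [1y] swap r/2=412/9395: DF=(1 − 412/9395·(0.961400))/(1+412/9395) = 1147/1250 ≈ 0.917600
step 3 [1.5y] bond c/2=33/800: DF=(8182877/8000000 − 33/800·(0.961400+0.917600))/(1+33/800) = 9079/10000 ≈ 0.907900
step 4 [2y] zero: DF = P = 8739/10000 ≈ 0.873900
step 5 [2.5y] swap r/2=365/11287: DF=(1 − 365/11287·(0.961400+0.917600+0.907900+0.873900))/(1+365/11287) = 427/500 ≈ 0.854000
step 6 [3y] swap r/2=769/26805: DF=(1 − 769/26805·(0.961400+0.917600+0.907900+0.873900+0.854000))/(1+769/26805) = 4231/5000 ≈ 0.846200

1 1/2 4807/5000
2 1 1147/1250
3 3/2 9079/10000
4 2 8739/10000
5 5/2 427/500
6 3 4231/5000
f(1y,3y) = ((1147/1250)/(4231/5000) − 1)/(2) = 357/8462 ≈ 4.2189%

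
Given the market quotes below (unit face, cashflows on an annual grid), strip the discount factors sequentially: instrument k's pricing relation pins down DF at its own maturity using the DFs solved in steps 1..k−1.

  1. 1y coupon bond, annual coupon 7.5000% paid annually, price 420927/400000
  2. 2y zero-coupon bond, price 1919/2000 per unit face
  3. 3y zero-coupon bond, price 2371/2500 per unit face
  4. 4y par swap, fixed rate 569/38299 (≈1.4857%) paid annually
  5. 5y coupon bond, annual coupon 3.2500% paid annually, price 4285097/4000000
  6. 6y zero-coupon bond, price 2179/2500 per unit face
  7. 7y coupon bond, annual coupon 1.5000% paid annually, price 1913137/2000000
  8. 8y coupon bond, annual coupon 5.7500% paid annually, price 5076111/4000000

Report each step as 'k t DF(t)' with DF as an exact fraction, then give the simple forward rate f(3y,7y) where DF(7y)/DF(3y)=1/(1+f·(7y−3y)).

1 1 9789/10000
2 2 1919/2000
3 3 2371/2500
4 4 9431/10000
5 5 917/1000
6 6 2179/2500
7 7 4297/5000
8 8 4239/5000
f(3y,7y) = ((2371/2500)/(4297/5000) − 1)/(4) = 445/17188 ≈ 2.5890%

step 1 [1y] bond c/1=3/40: DF=(420927/400000 − 3/40·(0))/(1+3/40) = 9789/10000 ≈ 0.978900
step 2 [2y] zero: DF = P = 1919/2000 ≈ 0.959500
step 3 [3y] zero: DF = P = 2371/2500 ≈ 0.948400
step 4 [4y] swap r/1=569/38299: DF=(1 − 569/38299·(0.978900+0.959500+0.948400))/(1+569/38299) = 9431/10000 ≈ 0.943100
step 5 [5y] bond c/1=13/400: DF=(4285097/4000000 − 13/400·(0.978900+0.959500+0.948400+0.943100))/(1+13/400) = 917/1000 ≈ 0.917000
step 6 [6y] zero: DF = P = 2179/2500 ≈ 0.871600
step 7 [7y] bond c/1=3/200: DF=(1913137/2000000 − 3/200·(0.978900+0.959500+0.948400+0.943100+0.917000+0.871600))/(1+3/200) = 4297/5000 ≈ 0.859400
step 8 [8y] bond c/1=23/400: DF=(5076111/4000000 − 23/400·(0.978900+0.959500+0.948400+0.943100+0.917000+0.871600+0.859400))/(1+23/400) = 4239/5000 ≈ 0.847800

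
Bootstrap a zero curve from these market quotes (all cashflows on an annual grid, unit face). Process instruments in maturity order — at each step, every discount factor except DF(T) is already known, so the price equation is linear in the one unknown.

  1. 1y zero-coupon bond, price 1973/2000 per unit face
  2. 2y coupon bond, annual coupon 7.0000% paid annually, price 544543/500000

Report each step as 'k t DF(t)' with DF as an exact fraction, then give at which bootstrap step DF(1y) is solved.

step 1 [1y] zero: DF = P = 1973/2000 ≈ 0.986500
step 2 [2y] bond c/1=7/100: DF=(544543/500000 − 7/100·(0.986500))/(1+7/100) = 9533/10000 ≈ 0.953300

1 1 1973/2000
2 2 9533/10000
DF(1y) is solved at step 1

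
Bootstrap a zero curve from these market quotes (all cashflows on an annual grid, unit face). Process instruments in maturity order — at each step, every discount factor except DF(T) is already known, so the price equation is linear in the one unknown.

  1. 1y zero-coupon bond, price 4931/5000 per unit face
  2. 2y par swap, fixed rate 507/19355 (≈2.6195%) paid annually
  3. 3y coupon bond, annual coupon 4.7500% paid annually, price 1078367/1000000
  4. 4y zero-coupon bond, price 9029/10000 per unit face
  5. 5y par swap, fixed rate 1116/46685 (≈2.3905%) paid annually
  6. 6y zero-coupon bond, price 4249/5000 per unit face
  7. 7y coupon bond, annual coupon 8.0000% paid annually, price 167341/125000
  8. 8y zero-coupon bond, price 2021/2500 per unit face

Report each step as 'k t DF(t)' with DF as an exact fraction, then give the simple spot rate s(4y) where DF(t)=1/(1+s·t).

step 1 [1y] zero: DF = P = 4931/5000 ≈ 0.986200
step 2 [2y] swap r/1=507/19355: DF=(1 − 507/19355·(0.986200))/(1+507/19355) = 9493/10000 ≈ 0.949300
step 3 [3y] bond c/1=19/400: DF=(1078367/1000000 − 19/400·(0.986200+0.949300))/(1+19/400) = 9417/10000 ≈ 0.941700
step 4 [4y] zero: DF = P = 9029/10000 ≈ 0.902900
step 5 [5y] swap r/1=1116/46685: DF=(1 − 1116/46685·(0.986200+0.949300+0.941700+0.902900))/(1+1116/46685) = 2221/2500 ≈ 0.888400
step 6 [6y] zero: DF = P = 4249/5000 ≈ 0.849800
step 7 [7y] bond c/1=2/25: DF=(167341/125000 − 2/25·(0.986200+0.949300+0.941700+0.902900+0.888400+0.849800))/(1+2/25) = 2077/2500 ≈ 0.830800
step 8 [8y] zero: DF = P = 2021/2500 ≈ 0.808400

1 1 4931/5000
2 2 9493/10000
3 3 9417/10000
4 4 9029/10000
5 5 2221/2500
6 6 4249/5000
7 7 2077/2500
8 8 2021/2500
s(4y) = (1/(9029/10000) − 1)/(4) = 971/36116 ≈ 2.6886%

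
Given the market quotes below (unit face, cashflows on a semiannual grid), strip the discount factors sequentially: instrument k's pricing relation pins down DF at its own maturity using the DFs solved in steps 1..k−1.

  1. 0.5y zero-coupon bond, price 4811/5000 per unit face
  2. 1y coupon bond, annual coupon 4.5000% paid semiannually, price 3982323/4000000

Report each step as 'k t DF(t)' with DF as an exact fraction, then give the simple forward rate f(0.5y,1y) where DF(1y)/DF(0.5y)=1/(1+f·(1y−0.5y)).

step 1 [0.5y] zero: DF = P = 4811/5000 ≈ 0.962200
step 2 [1y] bond c/2=9/400: DF=(3982323/4000000 − 9/400·(0.962200))/(1+9/400) = 381/400 ≈ 0.952500

1 1/2 4811/5000
2 1 381/400
f(0.5y,1y) = ((4811/5000)/(381/400) − 1)/(1/2) = 194/9525 ≈ 2.0367%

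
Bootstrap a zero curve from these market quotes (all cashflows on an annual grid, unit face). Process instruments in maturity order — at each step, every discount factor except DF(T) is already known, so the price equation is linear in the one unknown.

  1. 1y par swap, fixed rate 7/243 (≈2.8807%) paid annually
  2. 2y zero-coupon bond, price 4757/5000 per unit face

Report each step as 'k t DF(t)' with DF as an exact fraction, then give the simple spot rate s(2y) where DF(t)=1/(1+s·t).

1 1 243/250
2 2 4757/5000
s(2y) = (1/(4757/5000) − 1)/(2) = 243/9514 ≈ 2.5541%

step 1 [1y] swap r/1=7/243: DF=(1 − 7/243·(0))/(1+7/243) = 243/250 ≈ 0.972000
step 2 [2y] zero: DF = P = 4757/5000 ≈ 0.951400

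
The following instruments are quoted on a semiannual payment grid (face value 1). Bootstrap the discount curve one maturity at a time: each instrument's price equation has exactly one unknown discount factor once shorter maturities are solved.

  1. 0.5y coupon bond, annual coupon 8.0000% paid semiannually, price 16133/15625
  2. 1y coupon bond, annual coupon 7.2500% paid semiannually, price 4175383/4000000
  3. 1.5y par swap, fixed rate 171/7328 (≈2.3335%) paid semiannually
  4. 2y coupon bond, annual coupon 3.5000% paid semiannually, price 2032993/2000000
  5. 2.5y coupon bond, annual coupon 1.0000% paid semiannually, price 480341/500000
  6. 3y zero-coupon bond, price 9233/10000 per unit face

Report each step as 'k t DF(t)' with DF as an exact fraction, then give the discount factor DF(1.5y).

step 1 [0.5y] bond c/2=1/25: DF=(16133/15625 − 1/25·(0))/(1+1/25) = 1241/1250 ≈ 0.992800
step 2 [1y] bond c/2=29/800: DF=(4175383/4000000 − 29/800·(0.992800))/(1+29/800) = 4863/5000 ≈ 0.972600
step 3 [1.5y] swap r/2=171/14656: DF=(1 − 171/14656·(0.992800+0.972600))/(1+171/14656) = 4829/5000 ≈ 0.965800
step 4 [2y] bond c/2=7/400: DF=(2032993/2000000 − 7/400·(0.992800+0.972600+0.965800))/(1+7/400) = 4743/5000 ≈ 0.948600
step 5 [2.5y] bond c/2=1/200: DF=(480341/500000 − 1/200·(0.992800+0.972600+0.965800+0.948600))/(1+1/200) = 4683/5000 ≈ 0.936600
step 6 [3y] zero: DF = P = 9233/10000 ≈ 0.923300

1 1/2 1241/1250
2 1 4863/5000
3 3/2 4829/5000
4 2 4743/5000
5 5/2 4683/5000
6 3 9233/10000
DF(1.5y) = 4829/5000 ≈ 0.965800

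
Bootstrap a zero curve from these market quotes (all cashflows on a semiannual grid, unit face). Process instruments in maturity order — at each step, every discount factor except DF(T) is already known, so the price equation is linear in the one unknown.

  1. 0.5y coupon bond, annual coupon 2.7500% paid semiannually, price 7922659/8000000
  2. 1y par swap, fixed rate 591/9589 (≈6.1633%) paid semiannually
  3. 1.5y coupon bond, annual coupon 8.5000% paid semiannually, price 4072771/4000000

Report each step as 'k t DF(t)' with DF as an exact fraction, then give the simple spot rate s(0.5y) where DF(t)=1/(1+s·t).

step 1 [0.5y] bond c/2=11/800: DF=(7922659/8000000 − 11/800·(0))/(1+11/800) = 9769/10000 ≈ 0.976900
step 2 [1y] swap r/2=591/19178: DF=(1 − 591/19178·(0.976900))/(1+591/19178) = 9409/10000 ≈ 0.940900
step 3 [1.5y] bond c/2=17/400: DF=(4072771/4000000 − 17/400·(0.976900+0.940900))/(1+17/400) = 1797/2000 ≈ 0.898500

1 1/2 9769/10000
2 1 9409/10000
3 3/2 1797/2000
s(0.5y) = (1/(9769/10000) − 1)/(1/2) = 462/9769 ≈ 4.7292%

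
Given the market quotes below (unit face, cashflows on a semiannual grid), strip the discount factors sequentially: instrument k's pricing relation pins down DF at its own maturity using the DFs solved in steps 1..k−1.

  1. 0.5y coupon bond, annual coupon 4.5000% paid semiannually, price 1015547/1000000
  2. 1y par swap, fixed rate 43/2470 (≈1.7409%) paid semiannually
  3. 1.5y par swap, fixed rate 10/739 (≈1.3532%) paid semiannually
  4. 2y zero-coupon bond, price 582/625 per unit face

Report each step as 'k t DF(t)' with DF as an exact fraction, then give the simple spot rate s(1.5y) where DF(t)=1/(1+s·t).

step 1 [0.5y] bond c/2=9/400: DF=(1015547/1000000 − 9/400·(0))/(1+9/400) = 2483/2500 ≈ 0.993200
step 2 [1y] swap r/2=43/4940: DF=(1 − 43/4940·(0.993200))/(1+43/4940) = 2457/2500 ≈ 0.982800
step 3 [1.5y] swap r/2=5/739: DF=(1 − 5/739·(0.993200+0.982800))/(1+5/739) = 49/50 ≈ 0.980000
step 4 [2y] zero: DF = P = 582/625 ≈ 0.931200

1 1/2 2483/2500
2 1 2457/2500
3 3/2 49/50
4 2 582/625
s(1.5y) = (1/(49/50) − 1)/(3/2) = 2/147 ≈ 1.3605%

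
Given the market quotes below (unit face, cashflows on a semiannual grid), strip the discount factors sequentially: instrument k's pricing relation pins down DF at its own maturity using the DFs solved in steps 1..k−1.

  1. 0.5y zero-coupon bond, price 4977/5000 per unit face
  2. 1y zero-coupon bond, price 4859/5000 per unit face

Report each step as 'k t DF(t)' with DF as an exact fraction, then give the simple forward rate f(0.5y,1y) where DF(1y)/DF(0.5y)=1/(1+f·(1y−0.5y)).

step 1 [0.5y] zero: DF = P = 4977/5000 ≈ 0.995400
step 2 [1y] zero: DF = P = 4859/5000 ≈ 0.971800

1 1/2 4977/5000
2 1 4859/5000
f(0.5y,1y) = ((4977/5000)/(4859/5000) − 1)/(1/2) = 236/4859 ≈ 4.8570%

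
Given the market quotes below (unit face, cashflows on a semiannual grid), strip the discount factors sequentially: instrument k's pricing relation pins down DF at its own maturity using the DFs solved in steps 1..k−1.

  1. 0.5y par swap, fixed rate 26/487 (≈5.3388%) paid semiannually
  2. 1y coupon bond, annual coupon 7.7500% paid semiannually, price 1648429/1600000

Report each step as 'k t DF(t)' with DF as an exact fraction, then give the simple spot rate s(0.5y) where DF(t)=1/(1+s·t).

1 1/2 487/500
2 1 1911/2000
s(0.5y) = (1/(487/500) − 1)/(1/2) = 26/487 ≈ 5.3388%

step 1 [0.5y] swap r/2=13/487: DF=(1 − 13/487·(0))/(1+13/487) = 487/500 ≈ 0.974000
step 2 [1y] bond c/2=31/800: DF=(1648429/1600000 − 31/800·(0.974000))/(1+31/800) = 1911/2000 ≈ 0.955500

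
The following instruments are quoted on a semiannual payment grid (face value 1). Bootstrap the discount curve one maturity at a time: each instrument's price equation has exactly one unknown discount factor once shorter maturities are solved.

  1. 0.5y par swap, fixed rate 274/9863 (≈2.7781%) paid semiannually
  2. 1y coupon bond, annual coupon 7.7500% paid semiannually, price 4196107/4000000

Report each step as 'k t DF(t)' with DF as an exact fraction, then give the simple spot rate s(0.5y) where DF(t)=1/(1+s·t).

step 1 [0.5y] swap r/2=137/9863: DF=(1 − 137/9863·(0))/(1+137/9863) = 9863/10000 ≈ 0.986300
step 2 [1y] bond c/2=31/800: DF=(4196107/4000000 − 31/800·(0.986300))/(1+31/800) = 9731/10000 ≈ 0.973100

1 1/2 9863/10000
2 1 9731/10000
s(0.5y) = (1/(9863/10000) − 1)/(1/2) = 274/9863 ≈ 2.7781%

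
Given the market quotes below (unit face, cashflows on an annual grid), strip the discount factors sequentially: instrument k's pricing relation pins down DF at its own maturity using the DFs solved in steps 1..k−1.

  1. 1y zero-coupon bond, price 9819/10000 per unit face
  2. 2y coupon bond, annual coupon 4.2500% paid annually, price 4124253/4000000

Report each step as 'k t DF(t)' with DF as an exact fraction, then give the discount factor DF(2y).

step 1 [1y] zero: DF = P = 9819/10000 ≈ 0.981900
step 2 [2y] bond c/1=17/400: DF=(4124253/4000000 − 17/400·(0.981900))/(1+17/400) = 949/1000 ≈ 0.949000

1 1 9819/10000
2 2 949/1000
DF(2y) = 949/1000 ≈ 0.949000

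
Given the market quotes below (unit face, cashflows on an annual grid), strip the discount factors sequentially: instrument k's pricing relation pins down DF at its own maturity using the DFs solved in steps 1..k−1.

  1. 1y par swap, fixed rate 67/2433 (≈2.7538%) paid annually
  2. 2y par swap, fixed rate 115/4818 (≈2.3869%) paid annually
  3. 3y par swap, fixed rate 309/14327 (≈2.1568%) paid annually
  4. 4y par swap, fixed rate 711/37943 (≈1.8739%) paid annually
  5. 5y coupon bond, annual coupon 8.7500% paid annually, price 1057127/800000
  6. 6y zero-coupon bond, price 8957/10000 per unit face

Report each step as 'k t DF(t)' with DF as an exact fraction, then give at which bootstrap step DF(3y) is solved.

1 1 2433/2500
2 2 477/500
3 3 4691/5000
4 4 9289/10000
5 5 4549/5000
6 6 8957/10000
DF(3y) is solved at step 3

step 1 [1y] swap r/1=67/2433: DF=(1 − 67/2433·(0))/(1+67/2433) = 2433/2500 ≈ 0.973200
step 2 [2y] swap r/1=115/4818: DF=(1 − 115/4818·(0.973200))/(1+115/4818) = 477/500 ≈ 0.954000
step 3 [3y] swap r/1=309/14327: DF=(1 − 309/14327·(0.973200+0.954000))/(1+309/14327) = 4691/5000 ≈ 0.938200
step 4 [4y] swap r/1=711/37943: DF=(1 − 711/37943·(0.973200+0.954000+0.938200))/(1+711/37943) = 9289/10000 ≈ 0.928900
step 5 [5y] bond c/1=7/80: DF=(1057127/800000 − 7/80·(0.973200+0.954000+0.938200+0.928900))/(1+7/80) = 4549/5000 ≈ 0.909800
step 6 [6y] zero: DF = P = 8957/10000 ≈ 0.895700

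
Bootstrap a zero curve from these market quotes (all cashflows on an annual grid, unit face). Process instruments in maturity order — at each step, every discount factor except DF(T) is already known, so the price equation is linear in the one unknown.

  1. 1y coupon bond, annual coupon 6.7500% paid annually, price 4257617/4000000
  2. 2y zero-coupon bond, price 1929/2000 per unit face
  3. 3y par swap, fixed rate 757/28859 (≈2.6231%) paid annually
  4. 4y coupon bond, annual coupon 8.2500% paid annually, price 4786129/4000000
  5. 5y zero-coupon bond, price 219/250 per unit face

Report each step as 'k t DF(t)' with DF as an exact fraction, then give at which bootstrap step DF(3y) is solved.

1 1 9971/10000
2 2 1929/2000
3 3 9243/10000
4 4 4427/5000
5 5 219/250
DF(3y) is solved at step 3

step 1 [1y] bond c/1=27/400: DF=(4257617/4000000 − 27/400·(0))/(1+27/400) = 9971/10000 ≈ 0.997100
step 2 [2y] zero: DF = P = 1929/2000 ≈ 0.964500
step 3 [3y] swap r/1=757/28859: DF=(1 − 757/28859·(0.997100+0.964500))/(1+757/28859) = 9243/10000 ≈ 0.924300
step 4 [4y] bond c/1=33/400: DF=(4786129/4000000 − 33/400·(0.997100+0.964500+0.924300))/(1+33/400) = 4427/5000 ≈ 0.885400
step 5 [5y] zero: DF = P = 219/250 ≈ 0.876000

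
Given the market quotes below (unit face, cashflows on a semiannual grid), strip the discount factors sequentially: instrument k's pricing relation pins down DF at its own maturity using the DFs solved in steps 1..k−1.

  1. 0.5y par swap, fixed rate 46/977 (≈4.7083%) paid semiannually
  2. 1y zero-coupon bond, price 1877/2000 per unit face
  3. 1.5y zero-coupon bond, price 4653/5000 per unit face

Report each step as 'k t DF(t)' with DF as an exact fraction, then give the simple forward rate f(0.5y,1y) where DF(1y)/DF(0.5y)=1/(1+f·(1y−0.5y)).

step 1 [0.5y] swap r/2=23/977: DF=(1 − 23/977·(0))/(1+23/977) = 977/1000 ≈ 0.977000
step 2 [1y] zero: DF = P = 1877/2000 ≈ 0.938500
step 3 [1.5y] zero: DF = P = 4653/5000 ≈ 0.930600

1 1/2 977/1000
2 1 1877/2000
3 3/2 4653/5000
f(0.5y,1y) = ((977/1000)/(1877/2000) − 1)/(1/2) = 154/1877 ≈ 8.2046%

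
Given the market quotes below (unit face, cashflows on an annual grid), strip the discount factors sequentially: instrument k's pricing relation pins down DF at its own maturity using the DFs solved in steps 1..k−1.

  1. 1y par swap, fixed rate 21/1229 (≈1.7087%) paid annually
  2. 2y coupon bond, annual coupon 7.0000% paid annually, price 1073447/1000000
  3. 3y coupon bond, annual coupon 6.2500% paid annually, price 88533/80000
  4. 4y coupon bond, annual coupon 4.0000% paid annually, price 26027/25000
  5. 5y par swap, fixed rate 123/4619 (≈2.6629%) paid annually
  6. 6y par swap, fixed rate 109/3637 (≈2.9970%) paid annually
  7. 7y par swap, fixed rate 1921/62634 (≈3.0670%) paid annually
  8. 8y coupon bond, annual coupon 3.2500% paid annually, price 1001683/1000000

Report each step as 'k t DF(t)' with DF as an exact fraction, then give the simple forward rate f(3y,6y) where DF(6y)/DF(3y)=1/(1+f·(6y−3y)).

1 1 1229/1250
2 2 9389/10000
3 3 1857/2000
4 4 4457/5000
5 5 877/1000
6 6 1673/2000
7 7 8079/10000
8 8 773/1000
f(3y,6y) = ((1857/2000)/(1673/2000) − 1)/(3) = 184/5019 ≈ 3.6661%

step 1 [1y] swap r/1=21/1229: DF=(1 − 21/1229·(0))/(1+21/1229) = 1229/1250 ≈ 0.983200
step 2 [2y] bond c/1=7/100: DF=(1073447/1000000 − 7/100·(0.983200))/(1+7/100) = 9389/10000 ≈ 0.938900
step 3 [3y] bond c/1=1/16: DF=(88533/80000 − 1/16·(0.983200+0.938900))/(1+1/16) = 1857/2000 ≈ 0.928500
step 4 [4y] bond c/1=1/25: DF=(26027/25000 − 1/25·(0.983200+0.938900+0.928500))/(1+1/25) = 4457/5000 ≈ 0.891400
step 5 [5y] swap r/1=123/4619: DF=(1 − 123/4619·(0.983200+0.938900+0.928500+0.891400))/(1+123/4619) = 877/1000 ≈ 0.877000
step 6 [6y] swap r/1=109/3637: DF=(1 − 109/3637·(0.983200+0.938900+0.928500+0.891400+0.877000))/(1+109/3637) = 1673/2000 ≈ 0.836500
step 7 [7y] swap r/1=1921/62634: DF=(1 − 1921/62634·(0.983200+0.938900+0.928500+0.891400+0.877000+0.836500))/(1+1921/62634) = 8079/10000 ≈ 0.807900
step 8 [8y] bond c/1=13/400: DF=(1001683/1000000 − 13/400·(0.983200+0.938900+0.928500+0.891400+0.877000+0.836500+0.807900))/(1+13/400) = 773/1000 ≈ 0.773000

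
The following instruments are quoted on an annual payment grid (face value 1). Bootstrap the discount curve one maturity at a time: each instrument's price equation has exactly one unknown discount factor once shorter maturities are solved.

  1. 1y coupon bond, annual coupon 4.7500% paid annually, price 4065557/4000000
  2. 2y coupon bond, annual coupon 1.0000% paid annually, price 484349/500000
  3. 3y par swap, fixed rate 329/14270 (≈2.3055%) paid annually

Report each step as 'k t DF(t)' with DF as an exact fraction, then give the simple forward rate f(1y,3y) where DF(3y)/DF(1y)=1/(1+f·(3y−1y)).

step 1 [1y] bond c/1=19/400: DF=(4065557/4000000 − 19/400·(0))/(1+19/400) = 9703/10000 ≈ 0.970300
step 2 [2y] bond c/1=1/100: DF=(484349/500000 − 1/100·(0.970300))/(1+1/100) = 1899/2000 ≈ 0.949500
step 3 [3y] swap r/1=329/14270: DF=(1 − 329/14270·(0.970300+0.949500))/(1+329/14270) = 4671/5000 ≈ 0.934200

1 1 9703/10000
2 2 1899/2000
3 3 4671/5000
f(1y,3y) = ((9703/10000)/(4671/5000) − 1)/(2) = 361/18684 ≈ 1.9321%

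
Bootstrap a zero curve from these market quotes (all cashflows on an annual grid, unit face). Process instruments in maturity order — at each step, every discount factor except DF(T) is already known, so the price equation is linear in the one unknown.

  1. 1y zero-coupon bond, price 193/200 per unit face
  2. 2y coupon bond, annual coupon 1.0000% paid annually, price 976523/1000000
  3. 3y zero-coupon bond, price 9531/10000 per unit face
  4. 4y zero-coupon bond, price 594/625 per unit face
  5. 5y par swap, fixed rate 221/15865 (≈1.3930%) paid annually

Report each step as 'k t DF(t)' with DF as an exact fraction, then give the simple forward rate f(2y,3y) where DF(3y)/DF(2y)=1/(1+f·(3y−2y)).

1 1 193/200
2 2 9573/10000
3 3 9531/10000
4 4 594/625
5 5 9337/10000
f(2y,3y) = ((9573/10000)/(9531/10000) − 1)/(1) = 14/3177 ≈ 0.4407%

step 1 [1y] zero: DF = P = 193/200 ≈ 0.965000
step 2 [2y] bond c/1=1/100: DF=(976523/1000000 − 1/100·(0.965000))/(1+1/100) = 9573/10000 ≈ 0.957300
step 3 [3y] zero: DF = P = 9531/10000 ≈ 0.953100
step 4 [4y] zero: DF = P = 594/625 ≈ 0.950400
step 5 [5y] swap r/1=221/15865: DF=(1 − 221/15865·(0.965000+0.957300+0.953100+0.950400))/(1+221/15865) = 9337/10000 ≈ 0.933700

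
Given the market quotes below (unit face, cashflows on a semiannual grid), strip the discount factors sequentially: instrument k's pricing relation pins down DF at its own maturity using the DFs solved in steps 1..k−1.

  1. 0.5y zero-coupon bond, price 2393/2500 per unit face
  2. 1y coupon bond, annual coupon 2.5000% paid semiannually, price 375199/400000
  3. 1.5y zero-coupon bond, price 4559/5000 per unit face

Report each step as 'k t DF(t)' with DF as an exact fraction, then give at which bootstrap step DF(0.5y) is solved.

1 1/2 2393/2500
2 1 4573/5000
3 3/2 4559/5000
DF(0.5y) is solved at step 1

step 1 [0.5y] zero: DF = P = 2393/2500 ≈ 0.957200
step 2 [1y] bond c/2=1/80: DF=(375199/400000 − 1/80·(0.957200))/(1+1/80) = 4573/5000 ≈ 0.914600
step 3 [1.5y] zero: DF = P = 4559/5000 ≈ 0.911800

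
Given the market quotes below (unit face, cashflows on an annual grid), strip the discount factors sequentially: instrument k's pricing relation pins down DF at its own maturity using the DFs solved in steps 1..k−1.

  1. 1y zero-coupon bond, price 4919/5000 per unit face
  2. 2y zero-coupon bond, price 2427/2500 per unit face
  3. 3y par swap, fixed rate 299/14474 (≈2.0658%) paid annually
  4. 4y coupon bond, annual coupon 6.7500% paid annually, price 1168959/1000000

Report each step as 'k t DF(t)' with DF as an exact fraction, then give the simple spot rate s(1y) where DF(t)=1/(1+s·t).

step 1 [1y] zero: DF = P = 4919/5000 ≈ 0.983800
step 2 [2y] zero: DF = P = 2427/2500 ≈ 0.970800
step 3 [3y] swap r/1=299/14474: DF=(1 − 299/14474·(0.983800+0.970800))/(1+299/14474) = 4701/5000 ≈ 0.940200
step 4 [4y] bond c/1=27/400: DF=(1168959/1000000 − 27/400·(0.983800+0.970800+0.940200))/(1+27/400) = 114/125 ≈ 0.912000

1 1 4919/5000
2 2 2427/2500
3 3 4701/5000
4 4 114/125
s(1y) = (1/(4919/5000) − 1)/(1) = 81/4919 ≈ 1.6467%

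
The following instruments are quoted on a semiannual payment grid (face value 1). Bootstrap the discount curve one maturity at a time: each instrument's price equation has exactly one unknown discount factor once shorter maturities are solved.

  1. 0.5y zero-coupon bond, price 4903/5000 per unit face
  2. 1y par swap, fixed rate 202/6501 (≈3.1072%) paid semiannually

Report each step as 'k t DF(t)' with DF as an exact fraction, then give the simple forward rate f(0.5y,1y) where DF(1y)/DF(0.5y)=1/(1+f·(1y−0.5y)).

step 1 [0.5y] zero: DF = P = 4903/5000 ≈ 0.980600
step 2 [1y] swap r/2=101/6501: DF=(1 − 101/6501·(0.980600))/(1+101/6501) = 9697/10000 ≈ 0.969700

1 1/2 4903/5000
2 1 9697/10000
f(0.5y,1y) = ((4903/5000)/(9697/10000) − 1)/(1/2) = 218/9697 ≈ 2.2481%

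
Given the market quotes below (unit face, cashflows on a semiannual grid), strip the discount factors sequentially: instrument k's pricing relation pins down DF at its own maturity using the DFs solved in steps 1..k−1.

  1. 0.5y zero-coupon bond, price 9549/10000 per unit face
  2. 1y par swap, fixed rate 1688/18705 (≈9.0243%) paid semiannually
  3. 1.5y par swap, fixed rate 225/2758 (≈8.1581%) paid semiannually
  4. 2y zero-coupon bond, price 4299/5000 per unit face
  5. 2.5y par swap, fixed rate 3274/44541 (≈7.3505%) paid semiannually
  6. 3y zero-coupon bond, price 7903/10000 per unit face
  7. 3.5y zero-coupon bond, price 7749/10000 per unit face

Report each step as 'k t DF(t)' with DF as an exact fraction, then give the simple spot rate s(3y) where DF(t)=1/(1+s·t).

step 1 [0.5y] zero: DF = P = 9549/10000 ≈ 0.954900
step 2 [1y] swap r/2=844/18705: DF=(1 − 844/18705·(0.954900))/(1+844/18705) = 2289/2500 ≈ 0.915600
step 3 [1.5y] swap r/2=225/5516: DF=(1 − 225/5516·(0.954900+0.915600))/(1+225/5516) = 71/80 ≈ 0.887500
step 4 [2y] zero: DF = P = 4299/5000 ≈ 0.859800
step 5 [2.5y] swap r/2=1637/44541: DF=(1 − 1637/44541·(0.954900+0.915600+0.887500+0.859800))/(1+1637/44541) = 8363/10000 ≈ 0.836300
step 6 [3y] zero: DF = P = 7903/10000 ≈ 0.790300
step 7 [3.5y] zero: DF = P = 7749/10000 ≈ 0.774900

1 1/2 9549/10000
2 1 2289/2500
3 3/2 71/80
4 2 4299/5000
5 5/2 8363/10000
6 3 7903/10000
7 7/2 7749/10000
s(3y) = (1/(7903/10000) − 1)/(3) = 699/7903 ≈ 8.8447%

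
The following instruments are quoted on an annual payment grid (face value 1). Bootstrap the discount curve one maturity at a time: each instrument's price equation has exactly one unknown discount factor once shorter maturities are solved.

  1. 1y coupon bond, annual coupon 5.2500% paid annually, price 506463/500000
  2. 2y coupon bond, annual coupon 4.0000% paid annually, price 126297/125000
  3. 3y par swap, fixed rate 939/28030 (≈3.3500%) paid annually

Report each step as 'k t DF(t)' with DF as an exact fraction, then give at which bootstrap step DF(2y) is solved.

1 1 1203/1250
2 2 1869/2000
3 3 9061/10000
DF(2y) is solved at step 2

step 1 [1y] bond c/1=21/400: DF=(506463/500000 − 21/400·(0))/(1+21/400) = 1203/1250 ≈ 0.962400
step 2 [2y] bond c/1=1/25: DF=(126297/125000 − 1/25·(0.962400))/(1+1/25) = 1869/2000 ≈ 0.934500
step 3 [3y] swap r/1=939/28030: DF=(1 − 939/28030·(0.962400+0.934500))/(1+939/28030) = 9061/10000 ≈ 0.906100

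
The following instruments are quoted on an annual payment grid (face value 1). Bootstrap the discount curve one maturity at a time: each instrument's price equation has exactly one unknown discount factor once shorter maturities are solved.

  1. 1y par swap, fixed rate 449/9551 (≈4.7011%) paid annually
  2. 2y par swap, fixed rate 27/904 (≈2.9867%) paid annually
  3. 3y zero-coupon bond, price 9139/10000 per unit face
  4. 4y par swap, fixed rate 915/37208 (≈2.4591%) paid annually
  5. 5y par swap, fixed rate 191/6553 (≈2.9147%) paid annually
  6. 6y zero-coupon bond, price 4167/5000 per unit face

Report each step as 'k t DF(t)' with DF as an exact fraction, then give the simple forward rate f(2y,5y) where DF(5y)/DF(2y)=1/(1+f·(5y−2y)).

1 1 9551/10000
2 2 9433/10000
3 3 9139/10000
4 4 1817/2000
5 5 8663/10000
6 6 4167/5000
f(2y,5y) = ((9433/10000)/(8663/10000) − 1)/(3) = 770/25989 ≈ 2.9628%

step 1 [1y] swap r/1=449/9551: DF=(1 − 449/9551·(0))/(1+449/9551) = 9551/10000 ≈ 0.955100
step 2 [2y] swap r/1=27/904: DF=(1 − 27/904·(0.955100))/(1+27/904) = 9433/10000 ≈ 0.943300
step 3 [3y] zero: DF = P = 9139/10000 ≈ 0.913900
step 4 [4y] swap r/1=915/37208: DF=(1 − 915/37208·(0.955100+0.943300+0.913900))/(1+915/37208) = 1817/2000 ≈ 0.908500
step 5 [5y] swap r/1=191/6553: DF=(1 − 191/6553·(0.955100+0.943300+0.913900+0.908500))/(1+191/6553) = 8663/10000 ≈ 0.866300
step 6 [6y] zero: DF = P = 4167/5000 ≈ 0.833400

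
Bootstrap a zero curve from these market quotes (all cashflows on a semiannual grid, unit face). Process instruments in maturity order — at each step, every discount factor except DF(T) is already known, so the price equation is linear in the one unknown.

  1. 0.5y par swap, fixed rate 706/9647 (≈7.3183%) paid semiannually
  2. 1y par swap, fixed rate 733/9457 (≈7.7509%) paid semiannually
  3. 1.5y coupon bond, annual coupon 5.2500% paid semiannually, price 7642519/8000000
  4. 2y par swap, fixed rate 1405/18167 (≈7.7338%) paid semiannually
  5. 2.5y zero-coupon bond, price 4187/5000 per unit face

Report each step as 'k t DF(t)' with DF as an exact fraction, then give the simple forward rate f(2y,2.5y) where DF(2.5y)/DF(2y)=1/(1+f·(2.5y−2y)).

step 1 [0.5y] swap r/2=353/9647: DF=(1 − 353/9647·(0))/(1+353/9647) = 9647/10000 ≈ 0.964700
step 2 [1y] swap r/2=733/18914: DF=(1 − 733/18914·(0.964700))/(1+733/18914) = 9267/10000 ≈ 0.926700
step 3 [1.5y] bond c/2=21/800: DF=(7642519/8000000 − 21/800·(0.964700+0.926700))/(1+21/800) = 353/400 ≈ 0.882500
step 4 [2y] swap r/2=1405/36334: DF=(1 − 1405/36334·(0.964700+0.926700+0.882500))/(1+1405/36334) = 1719/2000 ≈ 0.859500
step 5 [2.5y] zero: DF = P = 4187/5000 ≈ 0.837400

1 1/2 9647/10000
2 1 9267/10000
3 3/2 353/400
4 2 1719/2000
5 5/2 4187/5000
f(2y,2.5y) = ((1719/2000)/(4187/5000) − 1)/(1/2) = 221/4187 ≈ 5.2782%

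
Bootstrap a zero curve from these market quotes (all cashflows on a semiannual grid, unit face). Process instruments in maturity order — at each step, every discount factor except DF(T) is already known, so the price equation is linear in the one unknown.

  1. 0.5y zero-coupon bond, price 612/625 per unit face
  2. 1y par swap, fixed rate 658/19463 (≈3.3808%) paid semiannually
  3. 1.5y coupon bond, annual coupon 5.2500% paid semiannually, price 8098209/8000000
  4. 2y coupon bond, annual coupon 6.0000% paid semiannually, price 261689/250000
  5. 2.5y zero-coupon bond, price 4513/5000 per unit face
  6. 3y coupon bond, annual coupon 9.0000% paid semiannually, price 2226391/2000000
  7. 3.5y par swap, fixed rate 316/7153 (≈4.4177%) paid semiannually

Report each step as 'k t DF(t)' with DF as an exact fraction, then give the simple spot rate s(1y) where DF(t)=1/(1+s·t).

1 1/2 612/625
2 1 9671/10000
3 3/2 4683/5000
4 2 9323/10000
5 5/2 4513/5000
6 3 8621/10000
7 7/2 4289/5000
s(1y) = (1/(9671/10000) − 1)/(1) = 329/9671 ≈ 3.4019%

step 1 [0.5y] zero: DF = P = 612/625 ≈ 0.979200
step 2 [1y] swap r/2=329/19463: DF=(1 − 329/19463·(0.979200))/(1+329/19463) = 9671/10000 ≈ 0.967100
step 3 [1.5y] bond c/2=21/800: DF=(8098209/8000000 − 21/800·(0.979200+0.967100))/(1+21/800) = 4683/5000 ≈ 0.936600
step 4 [2y] bond c/2=3/100: DF=(261689/250000 − 3/100·(0.979200+0.967100+0.936600))/(1+3/100) = 9323/10000 ≈ 0.932300
step 5 [2.5y] zero: DF = P = 4513/5000 ≈ 0.902600
step 6 [3y] bond c/2=9/200: DF=(2226391/2000000 − 9/200·(0.979200+0.967100+0.936600+0.932300+0.902600))/(1+9/200) = 8621/10000 ≈ 0.862100
step 7 [3.5y] swap r/2=158/7153: DF=(1 − 158/7153·(0.979200+0.967100+0.936600+0.932300+0.902600+0.862100))/(1+158/7153) = 4289/5000 ≈ 0.857800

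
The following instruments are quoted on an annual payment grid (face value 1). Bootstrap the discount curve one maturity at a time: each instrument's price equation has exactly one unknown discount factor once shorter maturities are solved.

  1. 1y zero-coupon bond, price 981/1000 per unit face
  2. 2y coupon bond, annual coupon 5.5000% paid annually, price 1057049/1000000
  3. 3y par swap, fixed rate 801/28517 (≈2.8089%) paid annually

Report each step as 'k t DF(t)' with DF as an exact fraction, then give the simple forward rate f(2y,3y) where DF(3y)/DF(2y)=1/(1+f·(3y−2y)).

1 1 981/1000
2 2 2377/2500
3 3 9199/10000
f(2y,3y) = ((2377/2500)/(9199/10000) − 1)/(1) = 309/9199 ≈ 3.3591%

step 1 [1y] zero: DF = P = 981/1000 ≈ 0.981000
step 2 [2y] bond c/1=11/200: DF=(1057049/1000000 − 11/200·(0.981000))/(1+11/200) = 2377/2500 ≈ 0.950800
step 3 [3y] swap r/1=801/28517: DF=(1 − 801/28517·(0.981000+0.950800))/(1+801/28517) = 9199/10000 ≈ 0.919900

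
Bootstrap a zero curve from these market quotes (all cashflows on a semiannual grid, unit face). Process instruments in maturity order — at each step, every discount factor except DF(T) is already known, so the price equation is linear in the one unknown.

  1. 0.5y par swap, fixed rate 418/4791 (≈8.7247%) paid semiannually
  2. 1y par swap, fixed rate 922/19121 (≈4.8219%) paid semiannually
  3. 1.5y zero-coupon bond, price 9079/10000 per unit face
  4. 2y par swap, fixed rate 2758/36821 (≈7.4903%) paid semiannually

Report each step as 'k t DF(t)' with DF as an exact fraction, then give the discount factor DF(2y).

1 1/2 4791/5000
2 1 9539/10000
3 3/2 9079/10000
4 2 8621/10000
DF(2y) = 8621/10000 ≈ 0.862100

step 1 [0.5y] swap r/2=209/4791: DF=(1 − 209/4791·(0))/(1+209/4791) = 4791/5000 ≈ 0.958200
step 2 [1y] swap r/2=461/19121: DF=(1 − 461/19121·(0.958200))/(1+461/19121) = 9539/10000 ≈ 0.953900
step 3 [1.5y] zero: DF = P = 9079/10000 ≈ 0.907900
step 4 [2y] swap r/2=1379/36821: DF=(1 − 1379/36821·(0.958200+0.953900+0.907900))/(1+1379/36821) = 8621/10000 ≈ 0.862100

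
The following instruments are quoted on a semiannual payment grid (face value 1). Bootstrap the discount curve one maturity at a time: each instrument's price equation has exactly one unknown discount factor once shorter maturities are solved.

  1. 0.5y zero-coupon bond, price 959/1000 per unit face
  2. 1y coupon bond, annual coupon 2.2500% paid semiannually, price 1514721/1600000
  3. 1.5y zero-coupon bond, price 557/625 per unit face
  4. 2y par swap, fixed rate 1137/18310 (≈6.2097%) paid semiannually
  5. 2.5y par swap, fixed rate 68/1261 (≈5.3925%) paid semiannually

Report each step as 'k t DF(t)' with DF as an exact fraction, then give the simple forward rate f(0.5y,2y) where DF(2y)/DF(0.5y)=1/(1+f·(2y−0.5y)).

1 1/2 959/1000
2 1 1851/2000
3 3/2 557/625
4 2 8863/10000
5 5/2 1097/1250
f(0.5y,2y) = ((959/1000)/(8863/10000) − 1)/(3/2) = 1454/26589 ≈ 5.4684%

step 1 [0.5y] zero: DF = P = 959/1000 ≈ 0.959000
step 2 [1y] bond c/2=9/800: DF=(1514721/1600000 − 9/800·(0.959000))/(1+9/800) = 1851/2000 ≈ 0.925500
step 3 [1.5y] zero: DF = P = 557/625 ≈ 0.891200
step 4 [2y] swap r/2=1137/36620: DF=(1 − 1137/36620·(0.959000+0.925500+0.891200))/(1+1137/36620) = 8863/10000 ≈ 0.886300
step 5 [2.5y] swap r/2=34/1261: DF=(1 − 34/1261·(0.959000+0.925500+0.891200+0.886300))/(1+34/1261) = 1097/1250 ≈ 0.877600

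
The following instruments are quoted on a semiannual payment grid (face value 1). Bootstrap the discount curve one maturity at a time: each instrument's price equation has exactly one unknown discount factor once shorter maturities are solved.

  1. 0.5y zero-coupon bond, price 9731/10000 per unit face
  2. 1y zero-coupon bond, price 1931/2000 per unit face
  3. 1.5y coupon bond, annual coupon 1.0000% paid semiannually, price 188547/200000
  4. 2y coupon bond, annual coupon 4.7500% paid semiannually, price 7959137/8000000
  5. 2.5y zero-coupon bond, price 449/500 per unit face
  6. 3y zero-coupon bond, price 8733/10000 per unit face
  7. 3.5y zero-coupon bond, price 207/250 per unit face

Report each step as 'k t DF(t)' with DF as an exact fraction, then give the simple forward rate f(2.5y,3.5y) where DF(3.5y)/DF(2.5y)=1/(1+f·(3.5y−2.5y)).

step 1 [0.5y] zero: DF = P = 9731/10000 ≈ 0.973100
step 2 [1y] zero: DF = P = 1931/2000 ≈ 0.965500
step 3 [1.5y] bond c/2=1/200: DF=(188547/200000 − 1/200·(0.973100+0.965500))/(1+1/200) = 2321/2500 ≈ 0.928400
step 4 [2y] bond c/2=19/800: DF=(7959137/8000000 − 19/800·(0.973100+0.965500+0.928400))/(1+19/800) = 9053/10000 ≈ 0.905300
step 5 [2.5y] zero: DF = P = 449/500 ≈ 0.898000
step 6 [3y] zero: DF = P = 8733/10000 ≈ 0.873300
step 7 [3.5y] zero: DF = P = 207/250 ≈ 0.828000

1 1/2 9731/10000
2 1 1931/2000
3 3/2 2321/2500
4 2 9053/10000
5 5/2 449/500
6 3 8733/10000
7 7/2 207/250
f(2.5y,3.5y) = ((449/500)/(207/250) − 1)/(1) = 35/414 ≈ 8.4541%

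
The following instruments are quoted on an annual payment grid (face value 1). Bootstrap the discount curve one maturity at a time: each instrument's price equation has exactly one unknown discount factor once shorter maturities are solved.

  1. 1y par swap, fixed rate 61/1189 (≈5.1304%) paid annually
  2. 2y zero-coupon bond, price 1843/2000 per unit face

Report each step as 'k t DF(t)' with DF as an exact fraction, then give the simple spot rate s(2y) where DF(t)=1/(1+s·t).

1 1 1189/1250
2 2 1843/2000
s(2y) = (1/(1843/2000) − 1)/(2) = 157/3686 ≈ 4.2594%

step 1 [1y] swap r/1=61/1189: DF=(1 − 61/1189·(0))/(1+61/1189) = 1189/1250 ≈ 0.951200
step 2 [2y] zero: DF = P = 1843/2000 ≈ 0.921500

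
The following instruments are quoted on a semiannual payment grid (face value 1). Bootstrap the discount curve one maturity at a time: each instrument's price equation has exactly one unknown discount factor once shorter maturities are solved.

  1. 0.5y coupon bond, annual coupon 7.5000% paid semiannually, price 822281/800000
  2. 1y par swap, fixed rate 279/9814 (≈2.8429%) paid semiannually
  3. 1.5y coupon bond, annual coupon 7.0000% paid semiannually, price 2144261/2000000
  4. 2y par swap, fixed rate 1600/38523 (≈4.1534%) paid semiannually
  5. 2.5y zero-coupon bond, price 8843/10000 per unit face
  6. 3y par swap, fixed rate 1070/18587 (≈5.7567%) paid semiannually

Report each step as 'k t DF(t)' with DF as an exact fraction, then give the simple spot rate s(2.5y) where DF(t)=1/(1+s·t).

step 1 [0.5y] bond c/2=3/80: DF=(822281/800000 − 3/80·(0))/(1+3/80) = 9907/10000 ≈ 0.990700
step 2 [1y] swap r/2=279/19628: DF=(1 − 279/19628·(0.990700))/(1+279/19628) = 9721/10000 ≈ 0.972100
step 3 [1.5y] bond c/2=7/200: DF=(2144261/2000000 − 7/200·(0.990700+0.972100))/(1+7/200) = 1939/2000 ≈ 0.969500
step 4 [2y] swap r/2=800/38523: DF=(1 − 800/38523·(0.990700+0.972100+0.969500))/(1+800/38523) = 23/25 ≈ 0.920000
step 5 [2.5y] zero: DF = P = 8843/10000 ≈ 0.884300
step 6 [3y] swap r/2=535/18587: DF=(1 − 535/18587·(0.990700+0.972100+0.969500+0.920000+0.884300))/(1+535/18587) = 1679/2000 ≈ 0.839500

1 1/2 9907/10000
2 1 9721/10000
3 3/2 1939/2000
4 2 23/25
5 5/2 8843/10000
6 3 1679/2000
s(2.5y) = (1/(8843/10000) − 1)/(5/2) = 2314/44215 ≈ 5.2335%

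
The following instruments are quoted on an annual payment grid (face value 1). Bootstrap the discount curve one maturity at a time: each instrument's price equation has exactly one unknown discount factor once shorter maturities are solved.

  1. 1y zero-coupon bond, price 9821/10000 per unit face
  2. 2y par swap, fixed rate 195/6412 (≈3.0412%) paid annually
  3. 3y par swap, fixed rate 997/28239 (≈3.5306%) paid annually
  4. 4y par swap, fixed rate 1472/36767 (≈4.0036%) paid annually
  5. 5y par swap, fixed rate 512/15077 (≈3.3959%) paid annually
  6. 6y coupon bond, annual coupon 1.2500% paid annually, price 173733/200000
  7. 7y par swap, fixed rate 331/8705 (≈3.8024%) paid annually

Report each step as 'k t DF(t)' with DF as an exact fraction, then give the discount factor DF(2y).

step 1 [1y] zero: DF = P = 9821/10000 ≈ 0.982100
step 2 [2y] swap r/1=195/6412: DF=(1 − 195/6412·(0.982100))/(1+195/6412) = 1883/2000 ≈ 0.941500
step 3 [3y] swap r/1=997/28239: DF=(1 − 997/28239·(0.982100+0.941500))/(1+997/28239) = 9003/10000 ≈ 0.900300
step 4 [4y] swap r/1=1472/36767: DF=(1 − 1472/36767·(0.982100+0.941500+0.900300))/(1+1472/36767) = 533/625 ≈ 0.852800
step 5 [5y] swap r/1=512/15077: DF=(1 − 512/15077·(0.982100+0.941500+0.900300+0.852800))/(1+512/15077) = 529/625 ≈ 0.846400
step 6 [6y] bond c/1=1/80: DF=(173733/200000 − 1/80·(0.982100+0.941500+0.900300+0.852800+0.846400))/(1+1/80) = 8021/10000 ≈ 0.802100
step 7 [7y] swap r/1=331/8705: DF=(1 − 331/8705·(0.982100+0.941500+0.900300+0.852800+0.846400+0.802100))/(1+331/8705) = 7683/10000 ≈ 0.768300

1 1 9821/10000
2 2 1883/2000
3 3 9003/10000
4 4 533/625
5 5 529/625
6 6 8021/10000
7 7 7683/10000
DF(2y) = 1883/2000 ≈ 0.941500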